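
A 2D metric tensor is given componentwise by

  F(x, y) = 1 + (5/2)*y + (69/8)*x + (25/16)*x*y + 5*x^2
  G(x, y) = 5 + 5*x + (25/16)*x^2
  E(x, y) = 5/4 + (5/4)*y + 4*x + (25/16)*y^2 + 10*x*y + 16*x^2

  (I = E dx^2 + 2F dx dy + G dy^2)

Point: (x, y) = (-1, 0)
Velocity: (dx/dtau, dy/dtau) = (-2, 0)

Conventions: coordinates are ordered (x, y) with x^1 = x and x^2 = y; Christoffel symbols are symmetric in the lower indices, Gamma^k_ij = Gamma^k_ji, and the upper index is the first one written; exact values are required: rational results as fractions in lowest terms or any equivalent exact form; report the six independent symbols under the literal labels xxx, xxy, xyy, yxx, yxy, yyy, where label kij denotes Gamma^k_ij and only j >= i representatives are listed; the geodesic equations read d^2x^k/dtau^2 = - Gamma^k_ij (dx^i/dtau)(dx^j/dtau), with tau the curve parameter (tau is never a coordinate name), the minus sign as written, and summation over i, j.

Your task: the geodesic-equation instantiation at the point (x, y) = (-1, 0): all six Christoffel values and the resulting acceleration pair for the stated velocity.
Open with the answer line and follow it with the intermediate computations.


Answer: Gamma_xxx = -224/221, Gamma_xxy = -70/221, Gamma_xyy = 0, Gamma_yxx = 48/221, Gamma_yxy = 15/221, Gamma_yyy = 0; accelerations (d^2x/dtau^2, d^2y/dtau^2) = (896/221, -192/221)

E = 53/4, F = -21/8, G = 25/16 at the point
E_x = -28, E_y = -35/4, F_x = -11/8, F_y = 15/16, G_x = 15/8, G_y = 0
EG - F^2 = 221/16;  g^inv = (16/221) * [[25/16, 21/8], [21/8, 53/4]]
first-kind symbols [ij,l] = (1/2)(d_i g_jl + d_j g_il - d_l g_ij): [xx,x] = E_x/2 = -14, [xx,y] = F_x - E_y/2 = 3, [xy,x] = E_y/2 = -35/8, [xy,y] = G_x/2 = 15/16, [yy,x] = F_y - G_x/2 = 0, [yy,y] = G_y/2 = 0
Gamma^x_ij = (G*[ij,x] - F*[ij,y])/(EG - F^2), Gamma^y_ij = (E*[ij,y] - F*[ij,x])/(EG - F^2)
Gamma_xxx = -224/221, Gamma_xxy = -70/221, Gamma_xyy = 0, Gamma_yxx = 48/221, Gamma_yxy = 15/221, Gamma_yyy = 0
d^2x/dtau^2 = -(Gamma_xxx*(-2)^2 + 2*Gamma_xxy*(-2)*(0) + Gamma_xyy*(0)^2) = 896/221
d^2y/dtau^2 = -(Gamma_yxx*(-2)^2 + 2*Gamma_yxy*(-2)*(0) + Gamma_yyy*(0)^2) = -192/221


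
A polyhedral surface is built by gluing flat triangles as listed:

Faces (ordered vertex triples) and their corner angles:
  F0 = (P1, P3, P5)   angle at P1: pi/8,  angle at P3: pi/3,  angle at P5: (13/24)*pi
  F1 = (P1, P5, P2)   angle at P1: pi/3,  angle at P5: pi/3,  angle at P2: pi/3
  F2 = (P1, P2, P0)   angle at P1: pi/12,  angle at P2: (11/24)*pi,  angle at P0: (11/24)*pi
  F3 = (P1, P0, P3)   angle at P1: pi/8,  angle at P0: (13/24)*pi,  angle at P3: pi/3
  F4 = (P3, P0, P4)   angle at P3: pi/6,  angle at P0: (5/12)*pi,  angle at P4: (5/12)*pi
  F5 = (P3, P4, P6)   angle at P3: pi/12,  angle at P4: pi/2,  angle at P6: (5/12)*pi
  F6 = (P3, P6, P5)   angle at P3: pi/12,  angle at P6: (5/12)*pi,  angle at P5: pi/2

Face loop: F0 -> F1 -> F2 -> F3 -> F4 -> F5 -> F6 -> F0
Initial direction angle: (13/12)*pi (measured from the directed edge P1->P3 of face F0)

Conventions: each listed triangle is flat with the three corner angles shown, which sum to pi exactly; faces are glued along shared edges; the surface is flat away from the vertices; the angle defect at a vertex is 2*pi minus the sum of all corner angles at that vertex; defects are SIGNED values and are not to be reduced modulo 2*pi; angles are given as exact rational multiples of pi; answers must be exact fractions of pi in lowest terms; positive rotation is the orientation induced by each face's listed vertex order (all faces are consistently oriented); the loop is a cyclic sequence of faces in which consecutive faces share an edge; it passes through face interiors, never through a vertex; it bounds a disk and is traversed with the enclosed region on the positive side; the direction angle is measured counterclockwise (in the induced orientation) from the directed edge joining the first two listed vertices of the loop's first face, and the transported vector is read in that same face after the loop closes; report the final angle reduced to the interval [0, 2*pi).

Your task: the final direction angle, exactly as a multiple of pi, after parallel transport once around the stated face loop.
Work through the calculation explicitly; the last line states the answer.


enclosed vertex P1: corner angles sum to (2/3)*pi, defect = 2*pi - (2/3)*pi = (4/3)*pi
enclosed vertex P3: corner angles sum to pi, defect = 2*pi - pi = pi
summing the enclosed defects onto the initial angle, mod 2*pi in the induced orientation:
final angle = (13/12)*pi + (7/3)*pi = (17/12)*pi (mod 2*pi)

Answer: final direction angle = (17/12)*pi


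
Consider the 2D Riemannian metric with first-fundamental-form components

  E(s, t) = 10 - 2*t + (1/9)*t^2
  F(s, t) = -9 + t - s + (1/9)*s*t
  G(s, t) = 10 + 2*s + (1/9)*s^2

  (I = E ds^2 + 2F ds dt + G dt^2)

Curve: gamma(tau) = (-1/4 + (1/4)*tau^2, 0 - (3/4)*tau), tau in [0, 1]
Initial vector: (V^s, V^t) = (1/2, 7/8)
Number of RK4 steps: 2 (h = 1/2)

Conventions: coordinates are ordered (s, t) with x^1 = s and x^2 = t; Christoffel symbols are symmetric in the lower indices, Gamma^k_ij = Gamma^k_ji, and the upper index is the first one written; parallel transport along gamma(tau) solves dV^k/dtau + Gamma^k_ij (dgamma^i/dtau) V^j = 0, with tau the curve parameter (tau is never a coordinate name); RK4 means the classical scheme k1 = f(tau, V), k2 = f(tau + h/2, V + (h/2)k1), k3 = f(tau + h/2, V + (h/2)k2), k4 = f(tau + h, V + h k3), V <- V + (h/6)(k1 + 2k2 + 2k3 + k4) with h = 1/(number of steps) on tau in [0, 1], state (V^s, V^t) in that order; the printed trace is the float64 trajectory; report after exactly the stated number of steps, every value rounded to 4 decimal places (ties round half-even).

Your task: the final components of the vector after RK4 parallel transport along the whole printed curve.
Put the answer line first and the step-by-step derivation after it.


Answer: V^s = 0.4919, V^t = 0.8827

gamma'(tau) = ((1/2)*tau, -3/4); f(tau, V)^k = -Gamma^k_ij(gamma(tau)) gamma'^i(tau) V^j; h = 1/2; intermediate values shown to 6 dp
curve data and Christoffel symbols at the stage parameters:
  tau = 0.000000: gamma = (-0.250000, 0.000000), gamma' = (0.000000, -0.750000); Gamma_sss = 0.000000, Gamma_sst = -0.054034, Gamma_stt = 0.000000, Gamma_tss = 0.000000, Gamma_tst = 0.052533, Gamma_ttt = 0.000000
  tau = 0.250000: gamma = (-0.234375, -0.187500), gamma' = (0.125000, -0.750000); Gamma_sss = 0.000000, Gamma_sst = -0.053966, Gamma_stt = 0.000000, Gamma_tss = 0.000000, Gamma_tst = 0.051488, Gamma_ttt = 0.000000
  tau = 0.500000: gamma = (-0.187500, -0.375000), gamma' = (0.250000, -0.750000); Gamma_sss = 0.000000, Gamma_sst = -0.053709, Gamma_stt = 0.000000, Gamma_tss = 0.000000, Gamma_tst = 0.050487, Gamma_ttt = 0.000000
  tau = 0.750000: gamma = (-0.109375, -0.562500), gamma' = (0.375000, -0.750000); Gamma_sss = 0.000000, Gamma_sst = -0.053278, Gamma_stt = 0.000000, Gamma_tss = 0.000000, Gamma_tst = 0.049534, Gamma_ttt = 0.000000
  tau = 1.000000: gamma = (0.000000, -0.750000), gamma' = (0.500000, -0.750000); Gamma_sss = 0.000000, Gamma_sst = -0.052685, Gamma_stt = 0.000000, Gamma_tss = 0.000000, Gamma_tst = 0.048632, Gamma_ttt = 0.000000
step 0: V^s = 0.5000, V^t = 0.8750
step 1: k1 = (-0.020263, 0.019700), k2 = (-0.014096, 0.013449), k3 = (-0.014169, 0.013519), k4 = (-0.008016, 0.007535); V <- V + (h/6)(k1 + 2k2 + 2k3 + k4): V^s = 0.4929, V^t = 0.8818
step 2: k1 = (-0.008017, 0.007536), k2 = (-0.001962, 0.001824), k3 = (-0.002051, 0.001907), k4 = (0.003816, -0.003522); V <- V + (h/6)(k1 + 2k2 + 2k3 + k4): V^s = 0.4919, V^t = 0.8827


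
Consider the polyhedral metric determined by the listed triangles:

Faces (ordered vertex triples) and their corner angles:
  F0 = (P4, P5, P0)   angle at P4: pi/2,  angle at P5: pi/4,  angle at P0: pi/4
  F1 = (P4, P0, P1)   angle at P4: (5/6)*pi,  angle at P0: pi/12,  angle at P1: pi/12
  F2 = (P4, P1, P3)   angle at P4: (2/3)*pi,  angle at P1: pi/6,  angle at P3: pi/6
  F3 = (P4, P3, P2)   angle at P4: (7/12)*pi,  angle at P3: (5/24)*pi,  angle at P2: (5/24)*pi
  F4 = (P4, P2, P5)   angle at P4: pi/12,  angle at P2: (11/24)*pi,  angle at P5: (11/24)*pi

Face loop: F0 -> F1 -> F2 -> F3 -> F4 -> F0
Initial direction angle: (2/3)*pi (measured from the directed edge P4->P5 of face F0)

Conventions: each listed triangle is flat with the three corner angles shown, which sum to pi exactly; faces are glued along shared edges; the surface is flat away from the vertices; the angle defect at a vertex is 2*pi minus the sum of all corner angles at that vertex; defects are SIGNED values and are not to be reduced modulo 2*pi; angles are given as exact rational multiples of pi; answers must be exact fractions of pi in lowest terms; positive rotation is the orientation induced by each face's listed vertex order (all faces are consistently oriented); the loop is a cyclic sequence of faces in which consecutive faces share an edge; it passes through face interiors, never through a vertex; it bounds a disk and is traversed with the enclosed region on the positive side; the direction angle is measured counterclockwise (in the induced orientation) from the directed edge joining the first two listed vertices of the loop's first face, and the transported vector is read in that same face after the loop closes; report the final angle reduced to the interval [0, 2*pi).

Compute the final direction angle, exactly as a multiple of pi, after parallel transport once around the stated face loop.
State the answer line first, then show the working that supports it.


Answer: final direction angle = 0

enclosed vertex P4: corner angles sum to (8/3)*pi, defect = 2*pi - (8/3)*pi = (-2/3)*pi
final direction = starting direction + enclosed defect total, reduced mod 2*pi (induced orientation)
final angle = (2/3)*pi - (2/3)*pi = 0 (mod 2*pi)


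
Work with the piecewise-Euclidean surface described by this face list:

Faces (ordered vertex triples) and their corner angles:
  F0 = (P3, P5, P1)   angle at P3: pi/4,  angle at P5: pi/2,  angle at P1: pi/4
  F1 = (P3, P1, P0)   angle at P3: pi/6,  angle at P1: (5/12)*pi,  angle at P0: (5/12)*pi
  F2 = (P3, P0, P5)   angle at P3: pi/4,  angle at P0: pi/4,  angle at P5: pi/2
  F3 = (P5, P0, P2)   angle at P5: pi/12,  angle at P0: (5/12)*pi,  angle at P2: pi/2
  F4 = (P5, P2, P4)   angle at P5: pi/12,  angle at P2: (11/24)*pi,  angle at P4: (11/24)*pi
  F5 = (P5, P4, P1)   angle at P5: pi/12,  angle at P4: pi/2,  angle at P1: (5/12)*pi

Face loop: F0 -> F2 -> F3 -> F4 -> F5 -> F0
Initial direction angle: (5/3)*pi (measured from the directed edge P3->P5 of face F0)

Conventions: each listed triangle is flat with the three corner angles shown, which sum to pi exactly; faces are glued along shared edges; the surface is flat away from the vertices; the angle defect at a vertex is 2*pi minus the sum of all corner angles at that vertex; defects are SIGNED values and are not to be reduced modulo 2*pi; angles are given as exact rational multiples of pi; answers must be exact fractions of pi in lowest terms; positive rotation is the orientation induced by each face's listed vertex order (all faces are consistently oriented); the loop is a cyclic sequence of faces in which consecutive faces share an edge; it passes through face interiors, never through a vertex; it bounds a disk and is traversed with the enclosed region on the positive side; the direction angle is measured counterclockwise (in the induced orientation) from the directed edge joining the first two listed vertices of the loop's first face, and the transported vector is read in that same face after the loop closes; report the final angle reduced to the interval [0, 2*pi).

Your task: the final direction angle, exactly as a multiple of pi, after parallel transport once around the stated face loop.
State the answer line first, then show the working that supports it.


Answer: final direction angle = (5/12)*pi

enclosed vertex P5: corner angles sum to (5/4)*pi, defect = 2*pi - (5/4)*pi = (3/4)*pi
final direction = starting direction + enclosed defect total, reduced mod 2*pi (induced orientation)
final angle = (5/3)*pi + (3/4)*pi = (5/12)*pi (mod 2*pi)


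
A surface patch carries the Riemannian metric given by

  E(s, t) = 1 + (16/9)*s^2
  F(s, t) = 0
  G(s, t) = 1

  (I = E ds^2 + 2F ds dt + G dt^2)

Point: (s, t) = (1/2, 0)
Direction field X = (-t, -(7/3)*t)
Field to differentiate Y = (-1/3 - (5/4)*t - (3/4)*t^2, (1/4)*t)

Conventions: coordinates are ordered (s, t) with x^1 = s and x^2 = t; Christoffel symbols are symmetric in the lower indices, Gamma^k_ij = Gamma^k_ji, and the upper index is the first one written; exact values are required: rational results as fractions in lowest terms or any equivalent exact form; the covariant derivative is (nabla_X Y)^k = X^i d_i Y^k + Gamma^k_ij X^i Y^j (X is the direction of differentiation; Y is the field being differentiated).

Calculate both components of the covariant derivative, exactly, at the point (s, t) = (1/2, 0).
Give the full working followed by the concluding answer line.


E = 13/9, F = 0, G = 1 at the point
E_s = 16/9, E_t = 0, F_s = 0, F_t = 0, G_s = 0, G_t = 0
EG - F^2 = 13/9;  g^inv = (9/13) * [[1, 0], [0, 13/9]]
first-kind symbols [ij,l] = (1/2)(d_i g_jl + d_j g_il - d_l g_ij): [ss,s] = E_s/2 = 8/9, [ss,t] = F_s - E_t/2 = 0, [st,s] = E_t/2 = 0, [st,t] = G_s/2 = 0, [tt,s] = F_t - G_s/2 = 0, [tt,t] = G_t/2 = 0
Gamma^s_ij = (G*[ij,s] - F*[ij,t])/(EG - F^2), Gamma^t_ij = (E*[ij,t] - F*[ij,s])/(EG - F^2)
Gamma_sss = 8/13, Gamma_sst = 0, Gamma_stt = 0, Gamma_tss = 0, Gamma_tst = 0, Gamma_ttt = 0
X = (0, 0), Y = (-1/3, 0) at the point

Answer: (nabla_X Y)^s = 0, (nabla_X Y)^t = 0


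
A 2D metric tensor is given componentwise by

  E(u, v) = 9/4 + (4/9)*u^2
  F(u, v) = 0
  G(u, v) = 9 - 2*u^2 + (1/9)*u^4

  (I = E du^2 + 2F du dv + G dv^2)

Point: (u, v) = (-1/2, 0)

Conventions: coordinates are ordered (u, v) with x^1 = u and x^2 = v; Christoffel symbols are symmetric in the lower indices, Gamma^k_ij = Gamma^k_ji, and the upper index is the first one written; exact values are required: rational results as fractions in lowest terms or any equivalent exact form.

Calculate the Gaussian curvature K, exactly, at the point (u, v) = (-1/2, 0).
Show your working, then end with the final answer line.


E = 85/36, F = 0, G = 1225/144, EG - F^2 = 104125/5184 at the point
E_u = -4/9, E_v = 0, F_u = 0, F_v = 0, G_u = 35/18, G_v = 0
E_vv = 0, F_uv = 0, G_uu = -11/3
Brioschi: K = (det M1 - det M2) / (EG - F^2)^2 with the standard first/second-derivative matrices M1, M2.
M1 = [[-E_vv/2 + F_uv - G_uu/2, E_u/2, F_u - E_v/2], [F_v - G_u/2, E, F], [G_v/2, F, G]] = [[11/6, -2/9, 0], [-35/36, 85/36, 0], [0, 0, 1225/144]]; det M1 = 3264625/93312
M2 = [[0, E_v/2, G_u/2], [E_v/2, E, F], [G_u/2, F, G]] = [[0, 0, 35/36], [0, 85/36, 0], [35/36, 0, 1225/144]]; det M2 = -104125/46656
det M1 - det M2 = 42875/1152; K = 42875/1152 / (104125/5184)^2 = 23328/252875

Answer: K = 23328/252875


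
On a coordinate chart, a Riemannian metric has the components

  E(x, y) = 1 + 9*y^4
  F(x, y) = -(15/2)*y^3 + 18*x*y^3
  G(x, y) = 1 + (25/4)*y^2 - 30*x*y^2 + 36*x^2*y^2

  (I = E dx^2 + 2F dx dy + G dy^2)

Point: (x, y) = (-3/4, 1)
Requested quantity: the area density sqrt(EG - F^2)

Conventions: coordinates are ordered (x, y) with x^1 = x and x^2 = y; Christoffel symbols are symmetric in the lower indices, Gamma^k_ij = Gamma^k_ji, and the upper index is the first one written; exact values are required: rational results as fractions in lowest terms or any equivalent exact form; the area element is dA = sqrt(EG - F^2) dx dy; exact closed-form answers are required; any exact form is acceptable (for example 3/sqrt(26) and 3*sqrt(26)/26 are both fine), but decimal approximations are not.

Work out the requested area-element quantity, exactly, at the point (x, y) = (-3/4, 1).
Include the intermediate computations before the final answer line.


E = 10, F = -21, G = 50; EG - F^2 = 59

Answer: sqrt(EG - F^2) = sqrt(59)


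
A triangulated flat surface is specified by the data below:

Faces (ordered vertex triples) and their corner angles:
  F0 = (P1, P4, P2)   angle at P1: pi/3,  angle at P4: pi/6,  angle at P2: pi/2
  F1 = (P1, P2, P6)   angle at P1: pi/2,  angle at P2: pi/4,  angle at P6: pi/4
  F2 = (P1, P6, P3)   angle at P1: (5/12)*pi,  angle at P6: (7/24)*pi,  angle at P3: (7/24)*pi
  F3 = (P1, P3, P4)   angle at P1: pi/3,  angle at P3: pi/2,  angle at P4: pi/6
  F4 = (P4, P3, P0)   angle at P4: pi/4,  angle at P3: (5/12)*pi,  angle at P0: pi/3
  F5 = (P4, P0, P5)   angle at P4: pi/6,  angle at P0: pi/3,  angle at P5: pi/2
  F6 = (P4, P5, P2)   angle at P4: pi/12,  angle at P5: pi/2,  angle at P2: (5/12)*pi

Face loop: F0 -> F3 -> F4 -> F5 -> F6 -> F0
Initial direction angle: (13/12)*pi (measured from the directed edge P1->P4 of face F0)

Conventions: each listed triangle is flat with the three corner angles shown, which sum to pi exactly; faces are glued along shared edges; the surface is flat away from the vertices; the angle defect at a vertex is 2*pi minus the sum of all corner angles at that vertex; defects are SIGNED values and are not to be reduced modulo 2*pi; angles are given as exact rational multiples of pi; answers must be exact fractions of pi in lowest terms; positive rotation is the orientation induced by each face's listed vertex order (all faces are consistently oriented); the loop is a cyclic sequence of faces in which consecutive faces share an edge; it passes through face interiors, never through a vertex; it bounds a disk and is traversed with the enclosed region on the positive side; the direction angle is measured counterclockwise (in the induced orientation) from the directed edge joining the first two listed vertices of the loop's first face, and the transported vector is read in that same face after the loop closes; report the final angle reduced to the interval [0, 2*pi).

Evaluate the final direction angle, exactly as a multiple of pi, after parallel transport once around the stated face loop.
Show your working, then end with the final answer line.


enclosed vertex P4: corner angles sum to (5/6)*pi, defect = 2*pi - (5/6)*pi = (7/6)*pi
transport around the loop rotates by the sum of enclosed defects; add to the initial angle mod 2*pi
final angle = (13/12)*pi + (7/6)*pi = pi/4 (mod 2*pi)

Answer: final direction angle = pi/4


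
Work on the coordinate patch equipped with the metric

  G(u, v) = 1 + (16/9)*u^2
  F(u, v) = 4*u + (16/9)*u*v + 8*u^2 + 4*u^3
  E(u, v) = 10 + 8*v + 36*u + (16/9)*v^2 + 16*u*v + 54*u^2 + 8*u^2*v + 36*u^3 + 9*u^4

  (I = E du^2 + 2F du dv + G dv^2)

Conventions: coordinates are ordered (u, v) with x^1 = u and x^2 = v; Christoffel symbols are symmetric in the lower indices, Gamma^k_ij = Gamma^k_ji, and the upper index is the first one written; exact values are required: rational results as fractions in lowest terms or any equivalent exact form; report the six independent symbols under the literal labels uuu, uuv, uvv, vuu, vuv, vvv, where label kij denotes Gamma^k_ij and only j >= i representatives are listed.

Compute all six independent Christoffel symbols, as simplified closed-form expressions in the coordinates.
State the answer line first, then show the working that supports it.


Answer: Gamma_uuu = (162*u^3 + 486*u^2 + 72*u*v + 486*u + 72*v + 162)/(81*u^4 + 324*u^3 + 72*u^2*v + 502*u^2 + 144*u*v + 324*u + 16*v^2 + 72*v + 90), Gamma_uuv = (36*u^2 + 72*u + 16*v + 36)/(81*u^4 + 324*u^3 + 72*u^2*v + 502*u^2 + 144*u*v + 324*u + 16*v^2 + 72*v + 90), Gamma_uvv = 0, Gamma_vuu = (72*u^2 + 72*u)/(81*u^4 + 324*u^3 + 72*u^2*v + 502*u^2 + 144*u*v + 324*u + 16*v^2 + 72*v + 90), Gamma_vuv = 16*u/(81*u^4 + 324*u^3 + 72*u^2*v + 502*u^2 + 144*u*v + 324*u + 16*v^2 + 72*v + 90), Gamma_vvv = 0

E = 10 + 8*v + 36*u + (16/9)*v^2 + 16*u*v + 54*u^2 + 8*u^2*v + 36*u^3 + 9*u^4; F = 4*u + (16/9)*u*v + 8*u^2 + 4*u^3; G = 1 + (16/9)*u^2
Gamma^k_ij = (1/2) g^{kl} (d_i g_jl + d_j g_il - d_l g_ij), with g^inv = (1/(EG-F^2)) [[G, -F], [-F, E]]
first partials: E_u = 36 + 16*v + 108*u + 16*u*v + 108*u^2 + 36*u^3, E_v = 8 + (32/9)*v + 16*u + 8*u^2, F_u = 4 + (16/9)*v + 16*u + 12*u^2, F_v = (16/9)*u, G_u = (32/9)*u, G_v = 0
D = EG - F^2 = 10 + 8*v + 36*u + (16/9)*v^2 + 16*u*v + (502/9)*u^2 + 8*u^2*v + 36*u^3 + 9*u^4
expanded: Gamma^u_uu = (G E_u - 2F F_u + F E_v)/(2D), Gamma^u_uv = (G E_v - F G_u)/(2D), Gamma^u_vv = (2G F_v - G G_u - F G_v)/(2D), Gamma^v_uu = (2E F_u - E E_v - F E_u)/(2D), Gamma^v_uv = (E G_u - F E_v)/(2D), Gamma^v_vv = (E G_v - 2F F_v + F G_u)/(2D); substitute and cancel common factors


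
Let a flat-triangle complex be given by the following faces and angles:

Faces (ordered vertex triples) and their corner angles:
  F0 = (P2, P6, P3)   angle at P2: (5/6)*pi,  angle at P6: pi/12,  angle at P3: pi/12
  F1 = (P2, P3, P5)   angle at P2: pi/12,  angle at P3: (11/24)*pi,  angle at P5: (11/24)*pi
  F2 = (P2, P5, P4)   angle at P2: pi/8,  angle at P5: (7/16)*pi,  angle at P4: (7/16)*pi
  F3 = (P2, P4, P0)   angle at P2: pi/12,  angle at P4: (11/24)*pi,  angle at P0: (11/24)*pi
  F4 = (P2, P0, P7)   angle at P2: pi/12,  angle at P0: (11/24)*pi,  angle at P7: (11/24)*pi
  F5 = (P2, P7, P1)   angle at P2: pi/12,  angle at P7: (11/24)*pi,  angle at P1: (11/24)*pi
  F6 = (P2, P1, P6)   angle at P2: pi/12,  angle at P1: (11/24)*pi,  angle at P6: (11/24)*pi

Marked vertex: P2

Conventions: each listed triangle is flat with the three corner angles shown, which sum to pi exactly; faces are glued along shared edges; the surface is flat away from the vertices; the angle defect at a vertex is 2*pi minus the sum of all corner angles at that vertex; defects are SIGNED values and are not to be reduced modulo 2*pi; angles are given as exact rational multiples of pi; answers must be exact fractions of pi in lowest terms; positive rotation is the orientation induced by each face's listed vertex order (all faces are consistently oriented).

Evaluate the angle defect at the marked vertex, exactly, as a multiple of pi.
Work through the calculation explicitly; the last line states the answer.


Sum of corner angles at P2: (11/8)*pi
defect = 2*pi - (11/8)*pi

Answer: defect(P2) = (5/8)*pi


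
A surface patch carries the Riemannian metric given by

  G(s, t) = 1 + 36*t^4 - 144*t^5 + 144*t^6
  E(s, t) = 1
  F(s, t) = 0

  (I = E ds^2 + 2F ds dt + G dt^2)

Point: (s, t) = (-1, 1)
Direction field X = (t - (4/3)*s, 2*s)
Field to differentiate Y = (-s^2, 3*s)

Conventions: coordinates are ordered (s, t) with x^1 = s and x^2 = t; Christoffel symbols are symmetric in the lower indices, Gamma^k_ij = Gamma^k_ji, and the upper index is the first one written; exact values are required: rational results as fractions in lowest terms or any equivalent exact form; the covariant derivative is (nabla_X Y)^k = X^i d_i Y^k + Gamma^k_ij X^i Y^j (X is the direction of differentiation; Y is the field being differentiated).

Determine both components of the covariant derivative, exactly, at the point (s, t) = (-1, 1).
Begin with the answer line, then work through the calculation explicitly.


Answer: (nabla_X Y)^s = 14/3, (nabla_X Y)^t = 1123/37

E = 1, F = 0, G = 37 at the point
E_s = 0, E_t = 0, F_s = 0, F_t = 0, G_s = 0, G_t = 288
EG - F^2 = 37;  g^inv = (1/37) * [[37, 0], [0, 1]]
first-kind symbols [ij,l] = (1/2)(d_i g_jl + d_j g_il - d_l g_ij): [ss,s] = E_s/2 = 0, [ss,t] = F_s - E_t/2 = 0, [st,s] = E_t/2 = 0, [st,t] = G_s/2 = 0, [tt,s] = F_t - G_s/2 = 0, [tt,t] = G_t/2 = 144
Gamma^s_ij = (G*[ij,s] - F*[ij,t])/(EG - F^2), Gamma^t_ij = (E*[ij,t] - F*[ij,s])/(EG - F^2)
Gamma_sss = 0, Gamma_sst = 0, Gamma_stt = 0, Gamma_tss = 0, Gamma_tst = 0, Gamma_ttt = 144/37
X = (7/3, -2), Y = (-1, -3) at the point


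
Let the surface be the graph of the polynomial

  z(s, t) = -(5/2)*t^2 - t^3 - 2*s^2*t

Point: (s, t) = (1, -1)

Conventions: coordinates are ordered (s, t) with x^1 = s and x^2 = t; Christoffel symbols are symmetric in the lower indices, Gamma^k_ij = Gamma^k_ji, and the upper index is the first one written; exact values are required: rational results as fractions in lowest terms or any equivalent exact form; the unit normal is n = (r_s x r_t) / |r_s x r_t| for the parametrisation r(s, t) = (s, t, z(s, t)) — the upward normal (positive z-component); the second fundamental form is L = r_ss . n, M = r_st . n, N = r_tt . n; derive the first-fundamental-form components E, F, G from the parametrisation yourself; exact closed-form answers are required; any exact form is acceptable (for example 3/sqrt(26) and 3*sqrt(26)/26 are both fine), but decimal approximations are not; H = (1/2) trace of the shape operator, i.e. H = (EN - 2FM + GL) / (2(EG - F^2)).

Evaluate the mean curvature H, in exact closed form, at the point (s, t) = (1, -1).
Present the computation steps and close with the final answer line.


z_s = 4, z_t = 0, z_ss = 4, z_st = -4, z_tt = 1
E = 17, F = 0, G = 1; answer radicand W^2 = 17
unnormalised second-form numerators: l = 4, m = -4, n = 1; L = l/sqrt(17), and similarly M = m/sqrt(W^2), N = n/sqrt(W^2)
H = (E*n - 2*F*m + G*l) / (2*(EG - F^2)*sqrt(W^2)); E*n - 2*F*m + G*l = 21, EG - F^2 = 17, so H = (21/34)/sqrt(17)

Answer: H = 21*sqrt(17)/578


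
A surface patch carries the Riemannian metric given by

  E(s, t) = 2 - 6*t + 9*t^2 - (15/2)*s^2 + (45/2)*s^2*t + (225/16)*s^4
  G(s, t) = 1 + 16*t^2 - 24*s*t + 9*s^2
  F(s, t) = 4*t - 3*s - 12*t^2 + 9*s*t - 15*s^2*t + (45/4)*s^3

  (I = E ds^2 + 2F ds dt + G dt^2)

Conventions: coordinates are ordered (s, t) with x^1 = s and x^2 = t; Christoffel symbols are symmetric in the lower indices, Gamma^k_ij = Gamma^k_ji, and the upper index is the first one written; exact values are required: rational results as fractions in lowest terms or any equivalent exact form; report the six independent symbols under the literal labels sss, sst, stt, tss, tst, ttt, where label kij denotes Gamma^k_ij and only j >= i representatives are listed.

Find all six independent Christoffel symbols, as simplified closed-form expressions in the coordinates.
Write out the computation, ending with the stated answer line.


E = 2 - 6*t + 9*t^2 - (15/2)*s^2 + (45/2)*s^2*t + (225/16)*s^4; F = 4*t - 3*s - 12*t^2 + 9*s*t - 15*s^2*t + (45/4)*s^3; G = 1 + 16*t^2 - 24*s*t + 9*s^2
Gamma^k_ij = (1/2) g^{kl} (d_i g_jl + d_j g_il - d_l g_ij), with g^inv = (1/(EG-F^2)) [[G, -F], [-F, E]]
first partials: E_s = -15*s + 45*s*t + (225/4)*s^3, E_t = -6 + 18*t + (45/2)*s^2, F_s = -3 + 9*t - 30*s*t + (135/4)*s^2, F_t = 4 - 24*t + 9*s - 15*s^2, G_s = -24*t + 18*s, G_t = 32*t - 24*s
D = EG - F^2 = 2 - 6*t + 25*t^2 - 24*s*t + (3/2)*s^2 + (45/2)*s^2*t + (225/16)*s^4
expanded: Gamma^s_ss = (G E_s - 2F F_s + F E_t)/(2D), Gamma^s_st = (G E_t - F G_s)/(2D), Gamma^s_tt = (2G F_t - G G_s - F G_t)/(2D), Gamma^t_ss = (2E F_s - E E_t - F E_s)/(2D), Gamma^t_st = (E G_s - F E_t)/(2D), Gamma^t_tt = (E G_t - 2F F_t + F G_s)/(2D); substitute and cancel common factors

Answer: Gamma_sss = (450*s^3 + 360*s*t - 120*s)/(225*s^4 + 360*s^2*t + 24*s^2 - 384*s*t + 400*t^2 - 96*t + 32), Gamma_sst = (180*s^2 + 144*t - 48)/(225*s^4 + 360*s^2*t + 24*s^2 - 384*s*t + 400*t^2 - 96*t + 32), Gamma_stt = (-240*s^2 - 192*t + 64)/(225*s^4 + 360*s^2*t + 24*s^2 - 384*s*t + 400*t^2 - 96*t + 32), Gamma_tss = (360*s^2 - 480*s*t)/(225*s^4 + 360*s^2*t + 24*s^2 - 384*s*t + 400*t^2 - 96*t + 32), Gamma_tst = (144*s - 192*t)/(225*s^4 + 360*s^2*t + 24*s^2 - 384*s*t + 400*t^2 - 96*t + 32), Gamma_ttt = (-192*s + 256*t)/(225*s^4 + 360*s^2*t + 24*s^2 - 384*s*t + 400*t^2 - 96*t + 32)


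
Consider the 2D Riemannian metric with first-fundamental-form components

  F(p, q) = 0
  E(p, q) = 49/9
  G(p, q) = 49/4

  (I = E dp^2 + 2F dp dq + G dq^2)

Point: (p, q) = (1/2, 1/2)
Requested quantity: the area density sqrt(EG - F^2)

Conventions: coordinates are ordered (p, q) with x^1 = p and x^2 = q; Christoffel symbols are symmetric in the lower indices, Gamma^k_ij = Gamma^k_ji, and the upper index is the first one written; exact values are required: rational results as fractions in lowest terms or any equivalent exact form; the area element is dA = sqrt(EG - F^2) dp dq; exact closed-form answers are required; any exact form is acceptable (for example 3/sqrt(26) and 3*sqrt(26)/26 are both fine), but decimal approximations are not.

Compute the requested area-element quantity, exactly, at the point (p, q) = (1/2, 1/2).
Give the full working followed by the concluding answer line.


E = 49/9, F = 0, G = 49/4; EG - F^2 = 2401/36

Answer: sqrt(EG - F^2) = 49/6


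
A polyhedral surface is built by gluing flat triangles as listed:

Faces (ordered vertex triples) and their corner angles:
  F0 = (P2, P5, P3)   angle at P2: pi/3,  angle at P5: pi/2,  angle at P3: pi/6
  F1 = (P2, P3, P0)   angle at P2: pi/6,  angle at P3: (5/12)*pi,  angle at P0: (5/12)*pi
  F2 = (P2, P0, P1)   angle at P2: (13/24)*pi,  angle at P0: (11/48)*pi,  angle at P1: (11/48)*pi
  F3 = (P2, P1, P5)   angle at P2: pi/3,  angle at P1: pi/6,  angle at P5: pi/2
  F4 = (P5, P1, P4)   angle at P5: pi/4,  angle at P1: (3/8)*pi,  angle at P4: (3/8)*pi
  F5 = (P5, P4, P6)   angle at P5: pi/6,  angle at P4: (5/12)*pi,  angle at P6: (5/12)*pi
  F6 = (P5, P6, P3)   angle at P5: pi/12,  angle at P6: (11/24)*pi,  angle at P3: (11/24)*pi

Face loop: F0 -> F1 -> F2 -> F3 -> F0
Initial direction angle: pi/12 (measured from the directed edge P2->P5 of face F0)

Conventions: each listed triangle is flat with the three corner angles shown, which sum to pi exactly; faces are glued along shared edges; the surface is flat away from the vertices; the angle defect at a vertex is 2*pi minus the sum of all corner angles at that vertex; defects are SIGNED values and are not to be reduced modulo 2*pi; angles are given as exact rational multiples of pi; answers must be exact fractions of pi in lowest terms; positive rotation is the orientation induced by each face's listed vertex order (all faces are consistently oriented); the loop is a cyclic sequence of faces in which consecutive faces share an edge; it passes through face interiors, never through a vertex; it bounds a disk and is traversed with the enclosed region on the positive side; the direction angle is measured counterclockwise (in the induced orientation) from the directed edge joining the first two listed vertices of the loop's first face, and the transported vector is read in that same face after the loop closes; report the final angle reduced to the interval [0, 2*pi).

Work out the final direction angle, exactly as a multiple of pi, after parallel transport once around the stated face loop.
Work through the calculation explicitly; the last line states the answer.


enclosed vertex P2: corner angles sum to (11/8)*pi, defect = 2*pi - (11/8)*pi = (5/8)*pi
the final direction is the initial angle plus the enclosed defects, taken mod 2*pi in the induced orientation
final angle = pi/12 + (5/8)*pi = (17/24)*pi (mod 2*pi)

Answer: final direction angle = (17/24)*pi


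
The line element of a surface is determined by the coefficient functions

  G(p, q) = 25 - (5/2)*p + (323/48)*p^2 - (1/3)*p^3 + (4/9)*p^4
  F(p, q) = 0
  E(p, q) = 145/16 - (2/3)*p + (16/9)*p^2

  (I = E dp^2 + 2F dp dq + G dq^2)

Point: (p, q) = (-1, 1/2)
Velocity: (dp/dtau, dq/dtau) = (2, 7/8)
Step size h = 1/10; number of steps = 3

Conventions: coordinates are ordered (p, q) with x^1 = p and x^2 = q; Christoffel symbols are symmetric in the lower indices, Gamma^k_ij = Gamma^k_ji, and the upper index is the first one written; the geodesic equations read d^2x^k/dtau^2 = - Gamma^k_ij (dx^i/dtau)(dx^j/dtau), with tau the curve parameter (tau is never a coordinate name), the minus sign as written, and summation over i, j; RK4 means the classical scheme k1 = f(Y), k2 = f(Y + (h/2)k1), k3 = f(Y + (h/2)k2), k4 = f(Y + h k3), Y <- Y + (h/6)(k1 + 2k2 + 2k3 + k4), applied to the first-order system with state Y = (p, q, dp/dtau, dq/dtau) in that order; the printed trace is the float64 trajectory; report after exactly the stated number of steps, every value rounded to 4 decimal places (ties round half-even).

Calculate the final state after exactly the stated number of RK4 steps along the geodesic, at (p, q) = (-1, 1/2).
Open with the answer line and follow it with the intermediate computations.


Answer: p = -0.3992, q = 0.8027, dp/dtau = 1.9938, dq/dtau = 1.1302

f(Y) = (dp/dtau, dq/dtau, -Gamma^p_ij Y'^i Y'^j, -Gamma^q_ij Y'^i Y'^j) with the Gammas evaluated at the stage position; h = 0.100000; intermediate values shown to 6 dp
step 0: p = -1.0000, q = 0.5000, dp/dtau = 2.0000, dq/dtau = 0.8750
step 1:
  k1: at (p, q) = (-1.000000, 0.500000), (dp/dtau, dq/dtau) = (2.000000, 0.875000); Gamma_ppp = -0.183464, Gamma_ppq = 0.000000, Gamma_pqq = 0.814122, Gamma_qpp = 0.000000, Gamma_qpq = -0.267606, Gamma_qqq = 0.000000; k1 = (2.000000, 0.875000, 0.110544, 0.936620)
  k2: at (p, q) = (-0.900000, 0.543750), (dp/dtau, dq/dtau) = (2.005527, 0.921831); Gamma_ppp = -0.174135, Gamma_ppq = 0.000000, Gamma_pqq = 0.752916, Gamma_qpp = 0.000000, Gamma_qpq = -0.251518, Gamma_qqq = 0.000000; k2 = (2.005527, 0.921831, 0.060588, 0.929991)
  k3: at (p, q) = (-0.899724, 0.546092), (dp/dtau, dq/dtau) = (2.003029, 0.921500); Gamma_ppp = -0.174107, Gamma_ppq = 0.000000, Gamma_pqq = 0.752745, Gamma_qpp = 0.000000, Gamma_qpq = -0.251471, Gamma_qqq = 0.000000; k3 = (2.003029, 0.921500, 0.059339, 0.928327)
  k4: at (p, q) = (-0.799697, 0.592150), (dp/dtau, dq/dtau) = (2.005934, 0.967833); Gamma_ppp = -0.163523, Gamma_ppq = 0.000000, Gamma_pqq = 0.690018, Gamma_qpp = 0.000000, Gamma_qpq = -0.233950, Gamma_qqq = 0.000000; k4 = (2.005934, 0.967833, 0.011639, 0.908383)
  Y <- Y + (h/6)(k1 + 2k2 + 2k3 + k4): p = -0.7996, q = 0.5922, dp/dtau = 2.0060, dq/dtau = 0.9677
step 2:
  k1: at (p, q) = (-0.799616, 0.592158), (dp/dtau, dq/dtau) = (2.006034, 0.967694); Gamma_ppp = -0.163514, Gamma_ppq = 0.000000, Gamma_pqq = 0.689966, Gamma_qpp = 0.000000, Gamma_qpq = -0.233935, Gamma_qqq = 0.000000; k1 = (2.006034, 0.967694, 0.011902, 0.908241)
  k2: at (p, q) = (-0.699314, 0.640543), (dp/dtau, dq/dtau) = (2.006629, 1.013106); Gamma_ppp = -0.151620, Gamma_ppq = 0.000000, Gamma_pqq = 0.625528, Gamma_qpp = 0.000000, Gamma_qpq = -0.214952, Gamma_qqq = 0.000000; k2 = (2.006629, 1.013106, -0.031527, 0.873963)
  k3: at (p, q) = (-0.699284, 0.642814), (dp/dtau, dq/dtau) = (2.004458, 1.011392); Gamma_ppp = -0.151616, Gamma_ppq = 0.000000, Gamma_pqq = 0.625509, Gamma_qpp = 0.000000, Gamma_qpq = -0.214946, Gamma_qqq = 0.000000; k3 = (2.004458, 1.011392, -0.030672, 0.871517)
  k4: at (p, q) = (-0.599170, 0.693297), (dp/dtau, dq/dtau) = (2.002967, 1.054846); Gamma_ppp = -0.138465, Gamma_ppq = 0.000000, Gamma_pqq = 0.559656, Gamma_qpp = 0.000000, Gamma_qpq = -0.194631, Gamma_qqq = 0.000000; k4 = (2.002967, 1.054846, -0.067223, 0.822442)
  Y <- Y + (h/6)(k1 + 2k2 + 2k3 + k4): p = -0.5991, q = 0.6934, dp/dtau = 2.0030, dq/dtau = 1.0547
step 3:
  k1: at (p, q) = (-0.599096, 0.693350), (dp/dtau, dq/dtau) = (2.003039, 1.054721); Gamma_ppp = -0.138455, Gamma_ppq = 0.000000, Gamma_pqq = 0.559607, Gamma_qpp = 0.000000, Gamma_qpq = -0.194616, Gamma_qqq = 0.000000; k1 = (2.003039, 1.054721, -0.067022, 0.822310)
  k2: at (p, q) = (-0.498944, 0.746087), (dp/dtau, dq/dtau) = (1.999688, 1.095837); Gamma_ppp = -0.124048, Gamma_ppq = 0.000000, Gamma_pqq = 0.492225, Gamma_qpp = 0.000000, Gamma_qpq = -0.172994, Gamma_qqq = 0.000000; k2 = (1.999688, 1.095837, -0.095056, 0.758174)
  k3: at (p, q) = (-0.499112, 0.748142), (dp/dtau, dq/dtau) = (1.998286, 1.092630); Gamma_ppp = -0.124073, Gamma_ppq = 0.000000, Gamma_pqq = 0.492339, Gamma_qpp = 0.000000, Gamma_qpq = -0.173031, Gamma_qqq = 0.000000; k3 = (1.998286, 1.092630, -0.092333, 0.755588)
  k4: at (p, q) = (-0.399268, 0.802613), (dp/dtau, dq/dtau) = (1.993805, 1.130280); Gamma_ppp = -0.108524, Gamma_ppq = 0.000000, Gamma_pqq = 0.423740, Gamma_qpp = 0.000000, Gamma_qpq = -0.150277, Gamma_qqq = 0.000000; k4 = (1.993805, 1.130280, -0.109930, 0.677317)
  Y <- Y + (h/6)(k1 + 2k2 + 2k3 + k4): p = -0.3992, q = 0.8027, dp/dtau = 1.9938, dq/dtau = 1.1302


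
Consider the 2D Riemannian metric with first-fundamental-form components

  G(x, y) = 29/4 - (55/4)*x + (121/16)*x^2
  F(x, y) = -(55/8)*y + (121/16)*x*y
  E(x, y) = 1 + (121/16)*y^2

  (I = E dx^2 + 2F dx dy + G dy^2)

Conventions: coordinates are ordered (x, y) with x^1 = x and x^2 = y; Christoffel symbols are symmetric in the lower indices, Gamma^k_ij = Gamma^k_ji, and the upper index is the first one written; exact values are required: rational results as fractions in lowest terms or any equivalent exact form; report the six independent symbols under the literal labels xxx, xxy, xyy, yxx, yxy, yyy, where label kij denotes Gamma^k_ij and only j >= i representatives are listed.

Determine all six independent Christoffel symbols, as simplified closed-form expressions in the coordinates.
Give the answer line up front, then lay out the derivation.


Answer: Gamma_xxx = 0, Gamma_xxy = 121*y/(121*x^2 - 220*x + 121*y^2 + 116), Gamma_xyy = 0, Gamma_yxx = 0, Gamma_yxy = (121*x - 110)/(121*x^2 - 220*x + 121*y^2 + 116), Gamma_yyy = 0

E = 1 + (121/16)*y^2; F = -(55/8)*y + (121/16)*x*y; G = 29/4 - (55/4)*x + (121/16)*x^2
Gamma^k_ij = (1/2) g^{kl} (d_i g_jl + d_j g_il - d_l g_ij), with g^inv = (1/(EG-F^2)) [[G, -F], [-F, E]]
first partials: E_x = 0, E_y = (121/8)*y, F_x = (121/16)*y, F_y = -55/8 + (121/16)*x, G_x = -55/4 + (121/8)*x, G_y = 0
D = EG - F^2 = 29/4 - (55/4)*x + (121/16)*y^2 + (121/16)*x^2
expanded: Gamma^x_xx = (G E_x - 2F F_x + F E_y)/(2D), Gamma^x_xy = (G E_y - F G_x)/(2D), Gamma^x_yy = (2G F_y - G G_x - F G_y)/(2D), Gamma^y_xx = (2E F_x - E E_y - F E_x)/(2D), Gamma^y_xy = (E G_x - F E_y)/(2D), Gamma^y_yy = (E G_y - 2F F_y + F G_x)/(2D); substitute and cancel common factors


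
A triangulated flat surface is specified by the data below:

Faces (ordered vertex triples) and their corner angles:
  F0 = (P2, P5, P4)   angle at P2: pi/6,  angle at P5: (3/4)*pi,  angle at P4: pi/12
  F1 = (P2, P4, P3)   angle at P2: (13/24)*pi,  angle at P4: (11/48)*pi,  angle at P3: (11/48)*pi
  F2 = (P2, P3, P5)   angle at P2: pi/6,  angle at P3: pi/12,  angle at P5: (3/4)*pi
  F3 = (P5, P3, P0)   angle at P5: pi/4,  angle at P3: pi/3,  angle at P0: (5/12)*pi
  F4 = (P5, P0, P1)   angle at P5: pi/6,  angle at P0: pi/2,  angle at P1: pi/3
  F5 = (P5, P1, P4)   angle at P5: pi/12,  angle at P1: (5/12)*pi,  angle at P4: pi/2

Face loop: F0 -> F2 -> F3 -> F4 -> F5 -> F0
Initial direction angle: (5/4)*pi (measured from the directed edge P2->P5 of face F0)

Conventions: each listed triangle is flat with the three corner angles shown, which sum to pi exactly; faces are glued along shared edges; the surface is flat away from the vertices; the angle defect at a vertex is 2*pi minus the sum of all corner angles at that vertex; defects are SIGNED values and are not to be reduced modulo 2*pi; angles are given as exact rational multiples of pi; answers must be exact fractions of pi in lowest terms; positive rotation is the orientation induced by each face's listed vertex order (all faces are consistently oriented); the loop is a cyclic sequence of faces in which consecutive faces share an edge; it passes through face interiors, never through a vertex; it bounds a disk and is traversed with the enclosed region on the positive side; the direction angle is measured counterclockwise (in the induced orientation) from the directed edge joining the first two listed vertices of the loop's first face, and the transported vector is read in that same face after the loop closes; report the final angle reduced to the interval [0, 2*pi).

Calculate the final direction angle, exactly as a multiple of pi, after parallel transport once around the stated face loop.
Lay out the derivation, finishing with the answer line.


enclosed vertex P5: corner angles sum to 2*pi, defect = 2*pi - 2*pi = 0
summing the enclosed defects onto the initial angle, mod 2*pi in the induced orientation:
final angle = (5/4)*pi + 0 = (5/4)*pi (mod 2*pi)

Answer: final direction angle = (5/4)*pi


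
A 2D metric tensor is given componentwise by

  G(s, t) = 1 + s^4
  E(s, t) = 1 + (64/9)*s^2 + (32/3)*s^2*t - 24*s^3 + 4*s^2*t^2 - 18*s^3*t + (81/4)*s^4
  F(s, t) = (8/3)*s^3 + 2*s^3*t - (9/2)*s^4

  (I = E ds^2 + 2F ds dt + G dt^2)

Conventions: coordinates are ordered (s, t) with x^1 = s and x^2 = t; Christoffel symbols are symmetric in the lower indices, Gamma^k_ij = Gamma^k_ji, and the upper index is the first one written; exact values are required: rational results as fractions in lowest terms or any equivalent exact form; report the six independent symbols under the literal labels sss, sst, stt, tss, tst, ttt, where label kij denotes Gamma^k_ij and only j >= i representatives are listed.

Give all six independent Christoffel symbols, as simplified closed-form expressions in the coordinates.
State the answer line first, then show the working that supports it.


Answer: Gamma_sss = (1458*s^3 - 972*s^2*t - 1296*s^2 + 144*s*t^2 + 384*s*t + 256*s)/(765*s^4 - 648*s^3*t - 864*s^3 + 144*s^2*t^2 + 384*s^2*t + 256*s^2 + 36), Gamma_sst = (-324*s^3 + 144*s^2*t + 192*s^2)/(765*s^4 - 648*s^3*t - 864*s^3 + 144*s^2*t^2 + 384*s^2*t + 256*s^2 + 36), Gamma_stt = 0, Gamma_tss = (-324*s^3 + 72*s^2*t + 96*s^2)/(765*s^4 - 648*s^3*t - 864*s^3 + 144*s^2*t^2 + 384*s^2*t + 256*s^2 + 36), Gamma_tst = 72*s^3/(765*s^4 - 648*s^3*t - 864*s^3 + 144*s^2*t^2 + 384*s^2*t + 256*s^2 + 36), Gamma_ttt = 0

E = 1 + (64/9)*s^2 + (32/3)*s^2*t - 24*s^3 + 4*s^2*t^2 - 18*s^3*t + (81/4)*s^4; F = (8/3)*s^3 + 2*s^3*t - (9/2)*s^4; G = 1 + s^4
Gamma^k_ij = (1/2) g^{kl} (d_i g_jl + d_j g_il - d_l g_ij), with g^inv = (1/(EG-F^2)) [[G, -F], [-F, E]]
first partials: E_s = (128/9)*s + (64/3)*s*t - 72*s^2 + 8*s*t^2 - 54*s^2*t + 81*s^3, E_t = (32/3)*s^2 + 8*s^2*t - 18*s^3, F_s = 8*s^2 + 6*s^2*t - 18*s^3, F_t = 2*s^3, G_s = 4*s^3, G_t = 0
D = EG - F^2 = 1 + (64/9)*s^2 + (32/3)*s^2*t - 24*s^3 + 4*s^2*t^2 - 18*s^3*t + (85/4)*s^4
expanded: Gamma^s_ss = (G E_s - 2F F_s + F E_t)/(2D), Gamma^s_st = (G E_t - F G_s)/(2D), Gamma^s_tt = (2G F_t - G G_s - F G_t)/(2D), Gamma^t_ss = (2E F_s - E E_t - F E_s)/(2D), Gamma^t_st = (E G_s - F E_t)/(2D), Gamma^t_tt = (E G_t - 2F F_t + F G_s)/(2D); substitute and cancel common factors
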